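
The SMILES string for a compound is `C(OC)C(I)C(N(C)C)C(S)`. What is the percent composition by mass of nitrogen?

4.84%

Atom tally by fragment:
  CH3OCH2 → C:2 H:5 O:1
  CH(I) → C:1 H:1 I:1
  CH(N(CH3)2) → C:3 H:7 N:1
  CH2SH → C:1 H:3 S:1
Element totals:
  C: 7
  H: 16
  I: 1
  N: 1
  O: 1
  S: 1
Molecular formula: C7H16INOS.
Molar mass = 289.175 g/mol.
Mass from N: 1 × 14.007 = 14.007 g/mol.
%N = 14.007 / 289.175 × 100 = 4.84%.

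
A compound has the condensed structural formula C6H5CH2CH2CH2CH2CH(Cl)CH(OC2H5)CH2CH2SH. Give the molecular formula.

C16H25ClOS

Element totals:
  C: 16
  H: 25
  Cl: 1
  O: 1
  S: 1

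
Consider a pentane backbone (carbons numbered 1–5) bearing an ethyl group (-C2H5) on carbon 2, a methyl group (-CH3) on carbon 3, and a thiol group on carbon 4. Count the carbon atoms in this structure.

Atom tally by fragment:
  CH3 → C:1 H:3
  CH(C2H5) → C:3 H:6
  CH(CH3) → C:2 H:4
  CH(SH) → C:1 H:2 S:1
  CH3 → C:1 H:3
Element totals:
  C: 8
  H: 18
  S: 1

8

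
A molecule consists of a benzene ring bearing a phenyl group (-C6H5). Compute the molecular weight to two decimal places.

154.21 g/mol

Atom tally by fragment:
  benzene ring core → C:6 H:6
  (− 1 ring H displaced by substituents)
  + C6H5 → C:6 H:5
Element totals:
  C: 12
  H: 10
Molecular formula: C12H10.
  M = 12(12.011) + 10(1.008)
    = 144.132 + 10.080 = 154.212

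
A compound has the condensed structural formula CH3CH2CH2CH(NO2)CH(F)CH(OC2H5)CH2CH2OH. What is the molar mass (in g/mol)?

237.27 g/mol

Atom tally by fragment:
  CH3 → C:1 H:3
  CH2 → C:1 H:2
  CH2 → C:1 H:2
  CH(NO2) → C:1 H:1 N:1 O:2
  CH(F) → C:1 H:1 F:1
  CH(OC2H5) → C:3 H:6 O:1
  CH2CH2OH → C:2 H:5 O:1
Element totals:
  C: 10
  H: 20
  F: 1
  N: 1
  O: 4
Molecular formula: C10H20FNO4.
  M = 10(12.011) + 20(1.008) + 18.998 + 14.007 + 4(15.999)
    = 120.110 + 20.160 + 18.998 + 14.007 + 63.996 = 237.271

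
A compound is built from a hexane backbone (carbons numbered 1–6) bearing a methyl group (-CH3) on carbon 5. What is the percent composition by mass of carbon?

83.90%

Atom tally by fragment:
  CH3 → C:1 H:3
  CH2 → C:1 H:2
  CH2 → C:1 H:2
  CH2 → C:1 H:2
  CH(CH3) → C:2 H:4
  CH3 → C:1 H:3
Element totals:
  C: 7
  H: 16
Molecular formula: C7H16.
Molar mass = 100.205 g/mol.
Mass from C: 7 × 12.011 = 84.077 g/mol.
%C = 84.077 / 100.205 × 100 = 83.90%.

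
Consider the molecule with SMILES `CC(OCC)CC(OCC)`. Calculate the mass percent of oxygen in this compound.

21.88%

Atom tally by fragment:
  CH3 → C:1 H:3
  CH(OC2H5) → C:3 H:6 O:1
  CH2 → C:1 H:2
  CH2OC2H5 → C:3 H:7 O:1
Element totals:
  C: 8
  H: 18
  O: 2
Molecular formula: C8H18O2.
Molar mass = 146.230 g/mol.
Mass from O: 2 × 15.999 = 31.998 g/mol.
%O = 31.998 / 146.230 × 100 = 21.88%.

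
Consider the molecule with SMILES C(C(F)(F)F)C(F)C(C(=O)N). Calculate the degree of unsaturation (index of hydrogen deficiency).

Atom tally by fragment:
  F3CCH2 → C:2 H:2 F:3
  CH(F) → C:1 H:1 F:1
  CH2CONH2 → C:2 H:4 O:1 N:1
Element totals:
  C: 5
  H: 7
  F: 4
  N: 1
  O: 1
Molecular formula: C5H7F4NO.
DoU = (2C + 2 + N − H − X) / 2 = (2·5 + 2 + 1 − 7 − 4) / 2 = 1.

1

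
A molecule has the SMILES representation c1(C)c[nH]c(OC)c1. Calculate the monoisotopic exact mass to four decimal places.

Atom tally by fragment:
  pyrrole ring core → C:4 H:5 N:1
  (− 2 ring H displaced by substituents)
  + CH3 → C:1 H:3
  + OCH3 → C:1 H:3 O:1
Element totals:
  C: 6
  H: 9
  N: 1
  O: 1
Molecular formula: C6H9NO.
  M = 6(12.0) + 9(1.007825) + 14.003074 + 15.994915
    = 72.000000 + 9.070425 + 14.003074 + 15.994915 = 111.068414

111.0684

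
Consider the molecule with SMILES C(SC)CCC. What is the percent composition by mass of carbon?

57.63%

Atom tally by fragment:
  CH3SCH2 → C:2 H:5 S:1
  CH2 → C:1 H:2
  CH2 → C:1 H:2
  CH3 → C:1 H:3
Element totals:
  C: 5
  H: 12
  S: 1
Molecular formula: C5H12S.
Molar mass = 104.211 g/mol.
Mass from C: 5 × 12.011 = 60.055 g/mol.
%C = 60.055 / 104.211 × 100 = 57.63%.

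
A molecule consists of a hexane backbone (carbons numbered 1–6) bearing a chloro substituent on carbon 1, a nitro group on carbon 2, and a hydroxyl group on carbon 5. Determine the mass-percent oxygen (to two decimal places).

26.43%

Atom tally by fragment:
  ClCH2 → C:1 H:2 Cl:1
  CH(NO2) → C:1 H:1 N:1 O:2
  CH2 → C:1 H:2
  CH2 → C:1 H:2
  CH(OH) → C:1 H:2 O:1
  CH3 → C:1 H:3
Element totals:
  C: 6
  H: 12
  Cl: 1
  N: 1
  O: 3
Molecular formula: C6H12ClNO3.
Molar mass = 181.616 g/mol.
Mass from O: 3 × 15.999 = 47.997 g/mol.
%O = 47.997 / 181.616 × 100 = 26.43%.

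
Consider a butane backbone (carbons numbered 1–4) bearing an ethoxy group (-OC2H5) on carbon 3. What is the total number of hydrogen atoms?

14

Atom tally by fragment:
  CH3 → C:1 H:3
  CH2 → C:1 H:2
  CH(OC2H5) → C:3 H:6 O:1
  CH3 → C:1 H:3
Element totals:
  C: 6
  H: 14
  O: 1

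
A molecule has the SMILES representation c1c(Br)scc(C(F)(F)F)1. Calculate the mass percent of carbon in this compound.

Atom tally by fragment:
  thiophene ring core → C:4 H:4 S:1
  (− 2 ring H displaced by substituents)
  + Br → Br:1
  + CF3 → C:1 F:3
Element totals:
  C: 5
  H: 2
  Br: 1
  F: 3
  S: 1
Molecular formula: C5H2BrF3S.
Molar mass = 231.029 g/mol.
Mass from C: 5 × 12.011 = 60.055 g/mol.
%C = 60.055 / 231.029 × 100 = 25.99%.

25.99%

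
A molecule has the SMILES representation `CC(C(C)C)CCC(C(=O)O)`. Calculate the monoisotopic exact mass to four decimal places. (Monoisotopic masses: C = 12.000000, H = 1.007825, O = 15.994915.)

158.1307

Atom tally by fragment:
  CH3 → C:1 H:3
  CH(CH(CH3)2) → C:4 H:8
  CH2 → C:1 H:2
  CH2 → C:1 H:2
  CH2COOH → C:2 H:3 O:2
Element totals:
  C: 9
  H: 18
  O: 2
Molecular formula: C9H18O2.
  M = 9(12.0) + 18(1.007825) + 2(15.994915)
    = 108.000000 + 18.140850 + 31.989830 = 158.130680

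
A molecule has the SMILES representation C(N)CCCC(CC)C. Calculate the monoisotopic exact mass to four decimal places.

129.1517

Atom tally by fragment:
  H2NCH2 → C:1 H:4 N:1
  CH2 → C:1 H:2
  CH2 → C:1 H:2
  CH2 → C:1 H:2
  CH(C2H5) → C:3 H:6
  CH3 → C:1 H:3
Element totals:
  C: 8
  H: 19
  N: 1
Molecular formula: C8H19N.
  M = 8(12.0) + 19(1.007825) + 14.003074
    = 96.000000 + 19.148675 + 14.003074 = 129.151749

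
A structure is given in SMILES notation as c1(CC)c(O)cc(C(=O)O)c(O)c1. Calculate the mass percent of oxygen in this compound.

35.13%

Atom tally by fragment:
  benzene ring core → C:6 H:6
  (− 4 ring H displaced by substituents)
  + C2H5 → C:2 H:5
  + OH → O:1 H:1
  + COOH → C:1 H:1 O:2
  + OH → O:1 H:1
Element totals:
  C: 9
  H: 10
  O: 4
Molecular formula: C9H10O4.
Molar mass = 182.175 g/mol.
Mass from O: 4 × 15.999 = 63.996 g/mol.
%O = 63.996 / 182.175 × 100 = 35.13%.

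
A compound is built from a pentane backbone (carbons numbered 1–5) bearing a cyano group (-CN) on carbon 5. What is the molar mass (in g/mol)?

97.16 g/mol

Atom tally by fragment:
  CH3 → C:1 H:3
  CH2 → C:1 H:2
  CH2 → C:1 H:2
  CH2 → C:1 H:2
  CH2CN → C:2 H:2 N:1
Element totals:
  C: 6
  H: 11
  N: 1
Molecular formula: C6H11N.
  M = 6(12.011) + 11(1.008) + 14.007
    = 72.066 + 11.088 + 14.007 = 97.161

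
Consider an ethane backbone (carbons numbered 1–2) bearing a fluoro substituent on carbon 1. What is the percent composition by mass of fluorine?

39.53%

Atom tally by fragment:
  FCH2 → C:1 H:2 F:1
  CH3 → C:1 H:3
Element totals:
  C: 2
  H: 5
  F: 1
Molecular formula: C2H5F.
Molar mass = 48.060 g/mol.
Mass from F: 1 × 18.998 = 18.998 g/mol.
%F = 18.998 / 48.060 × 100 = 39.53%.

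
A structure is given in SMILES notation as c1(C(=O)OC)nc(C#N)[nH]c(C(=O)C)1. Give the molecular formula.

C8H7N3O3

Atom tally by fragment:
  imidazole ring core → C:3 H:4 N:2
  (− 3 ring H displaced by substituents)
  + COOCH3 → C:2 H:3 O:2
  + CN → C:1 N:1
  + COCH3 → C:2 H:3 O:1
Element totals:
  C: 8
  H: 7
  N: 3
  O: 3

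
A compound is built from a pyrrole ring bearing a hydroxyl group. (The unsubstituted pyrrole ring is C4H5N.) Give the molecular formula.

C4H5NO

Atom tally by fragment:
  pyrrole ring core → C:4 H:5 N:1
  (− 1 ring H displaced by substituents)
  + OH → O:1 H:1
Element totals:
  C: 4
  H: 5
  N: 1
  O: 1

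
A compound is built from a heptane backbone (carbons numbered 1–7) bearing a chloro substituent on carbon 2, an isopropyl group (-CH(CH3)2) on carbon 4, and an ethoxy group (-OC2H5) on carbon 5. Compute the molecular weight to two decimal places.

220.78 g/mol

Atom tally by fragment:
  CH3 → C:1 H:3
  CH(Cl) → C:1 H:1 Cl:1
  CH2 → C:1 H:2
  CH(CH(CH3)2) → C:4 H:8
  CH(OC2H5) → C:3 H:6 O:1
  CH2 → C:1 H:2
  CH3 → C:1 H:3
Element totals:
  C: 12
  H: 25
  Cl: 1
  O: 1
Molecular formula: C12H25ClO.
  M = 12(12.011) + 25(1.008) + 35.45 + 15.999
    = 144.132 + 25.200 + 35.450 + 15.999 = 220.781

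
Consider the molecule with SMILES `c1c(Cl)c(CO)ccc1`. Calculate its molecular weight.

Atom tally by fragment:
  benzene ring core → C:6 H:6
  (− 2 ring H displaced by substituents)
  + Cl → Cl:1
  + CH2OH → C:1 H:3 O:1
Element totals:
  C: 7
  H: 7
  Cl: 1
  O: 1
Molecular formula: C7H7ClO.
  M = 7(12.011) + 7(1.008) + 35.45 + 15.999
    = 84.077 + 7.056 + 35.450 + 15.999 = 142.582

142.58 g/mol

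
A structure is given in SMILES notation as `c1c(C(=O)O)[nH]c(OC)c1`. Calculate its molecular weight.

141.13 g/mol

Atom tally by fragment:
  pyrrole ring core → C:4 H:5 N:1
  (− 2 ring H displaced by substituents)
  + COOH → C:1 H:1 O:2
  + OCH3 → C:1 H:3 O:1
Element totals:
  C: 6
  H: 7
  N: 1
  O: 3
Molecular formula: C6H7NO3.
  M = 6(12.011) + 7(1.008) + 14.007 + 3(15.999)
    = 72.066 + 7.056 + 14.007 + 47.997 = 141.126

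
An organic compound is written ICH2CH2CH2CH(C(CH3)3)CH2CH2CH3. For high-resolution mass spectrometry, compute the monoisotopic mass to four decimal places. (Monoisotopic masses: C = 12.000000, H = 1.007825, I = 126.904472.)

282.0844

Element totals:
  C: 11
  H: 23
  I: 1
Molecular formula: C11H23I.
  M = 11(12.0) + 23(1.007825) + 126.904472
    = 132.000000 + 23.179975 + 126.904472 = 282.084447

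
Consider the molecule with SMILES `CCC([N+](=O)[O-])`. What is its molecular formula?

C3H7NO2

Atom tally by fragment:
  CH3 → C:1 H:3
  CH2 → C:1 H:2
  CH2NO2 → C:1 H:2 N:1 O:2
Element totals:
  C: 3
  H: 7
  N: 1
  O: 2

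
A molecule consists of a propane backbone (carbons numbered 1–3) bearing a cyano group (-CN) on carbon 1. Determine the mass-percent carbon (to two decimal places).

Atom tally by fragment:
  NCCH2 → C:2 H:2 N:1
  CH2 → C:1 H:2
  CH3 → C:1 H:3
Element totals:
  C: 4
  H: 7
  N: 1
Molecular formula: C4H7N.
Molar mass = 69.107 g/mol.
Mass from C: 4 × 12.011 = 48.044 g/mol.
%C = 48.044 / 69.107 × 100 = 69.52%.

69.52%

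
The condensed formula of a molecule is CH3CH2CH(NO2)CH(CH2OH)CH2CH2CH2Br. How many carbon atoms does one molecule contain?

Atom tally by fragment:
  CH3 → C:1 H:3
  CH2 → C:1 H:2
  CH(NO2) → C:1 H:1 N:1 O:2
  CH(CH2OH) → C:2 H:4 O:1
  CH2 → C:1 H:2
  CH2 → C:1 H:2
  CH2Br → C:1 H:2 Br:1
Element totals:
  C: 8
  H: 16
  Br: 1
  N: 1
  O: 3

8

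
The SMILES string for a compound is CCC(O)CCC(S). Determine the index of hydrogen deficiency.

0

Atom tally by fragment:
  CH3 → C:1 H:3
  CH2 → C:1 H:2
  CH(OH) → C:1 H:2 O:1
  CH2 → C:1 H:2
  CH2 → C:1 H:2
  CH2SH → C:1 H:3 S:1
Element totals:
  C: 6
  H: 14
  O: 1
  S: 1
Molecular formula: C6H14OS.
DoU = (2C + 2 + N − H − X) / 2 = (2·6 + 2 + 0 − 14 − 0) / 2 = 0.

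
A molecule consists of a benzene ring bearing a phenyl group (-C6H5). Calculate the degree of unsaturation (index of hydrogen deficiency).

8

Atom tally by fragment:
  benzene ring core → C:6 H:6
  (− 1 ring H displaced by substituents)
  + C6H5 → C:6 H:5
Element totals:
  C: 12
  H: 10
Molecular formula: C12H10.
DoU = (2C + 2 + N − H − X) / 2 = (2·12 + 2 + 0 − 10 − 0) / 2 = 8.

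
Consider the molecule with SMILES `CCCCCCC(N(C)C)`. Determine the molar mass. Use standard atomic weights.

143.27 g/mol

Atom tally by fragment:
  CH3 → C:1 H:3
  CH2 → C:1 H:2
  CH2 → C:1 H:2
  CH2 → C:1 H:2
  CH2 → C:1 H:2
  CH2 → C:1 H:2
  CH2N(CH3)2 → C:3 H:8 N:1
Element totals:
  C: 9
  H: 21
  N: 1
Molecular formula: C9H21N.
  M = 9(12.011) + 21(1.008) + 14.007
    = 108.099 + 21.168 + 14.007 = 143.274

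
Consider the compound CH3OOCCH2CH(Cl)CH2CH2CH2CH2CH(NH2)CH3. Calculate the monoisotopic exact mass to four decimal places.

221.1183

Atom tally by fragment:
  CH3OOCCH2 → C:3 H:5 O:2
  CH(Cl) → C:1 H:1 Cl:1
  CH2 → C:1 H:2
  CH2 → C:1 H:2
  CH2 → C:1 H:2
  CH2 → C:1 H:2
  CH(NH2) → C:1 H:3 N:1
  CH3 → C:1 H:3
Element totals:
  C: 10
  H: 20
  Cl: 1
  N: 1
  O: 2
Molecular formula: C10H20ClNO2.
  M = 10(12.0) + 20(1.007825) + 34.968853 + 14.003074 + 2(15.994915)
    = 120.000000 + 20.156500 + 34.968853 + 14.003074 + 31.989830 = 221.118257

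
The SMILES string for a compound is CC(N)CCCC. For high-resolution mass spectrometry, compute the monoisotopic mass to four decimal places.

Atom tally by fragment:
  CH3 → C:1 H:3
  CH(NH2) → C:1 H:3 N:1
  CH2 → C:1 H:2
  CH2 → C:1 H:2
  CH2 → C:1 H:2
  CH3 → C:1 H:3
Element totals:
  C: 6
  H: 15
  N: 1
Molecular formula: C6H15N.
  M = 6(12.0) + 15(1.007825) + 14.003074
    = 72.000000 + 15.117375 + 14.003074 = 101.120449

101.1204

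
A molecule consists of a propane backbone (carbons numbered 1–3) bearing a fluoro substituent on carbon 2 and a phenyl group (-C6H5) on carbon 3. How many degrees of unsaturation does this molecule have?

Atom tally by fragment:
  CH3 → C:1 H:3
  CH(F) → C:1 H:1 F:1
  CH2C6H5 → C:7 H:7
Element totals:
  C: 9
  H: 11
  F: 1
Molecular formula: C9H11F.
DoU = (2C + 2 + N − H − X) / 2 = (2·9 + 2 + 0 − 11 − 1) / 2 = 4.

4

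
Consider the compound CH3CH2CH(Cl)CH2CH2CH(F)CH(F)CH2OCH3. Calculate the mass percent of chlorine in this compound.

16.51%

Atom tally by fragment:
  CH3 → C:1 H:3
  CH2 → C:1 H:2
  CH(Cl) → C:1 H:1 Cl:1
  CH2 → C:1 H:2
  CH2 → C:1 H:2
  CH(F) → C:1 H:1 F:1
  CH(F) → C:1 H:1 F:1
  CH2OCH3 → C:2 H:5 O:1
Element totals:
  C: 9
  H: 17
  Cl: 1
  F: 2
  O: 1
Molecular formula: C9H17ClF2O.
Molar mass = 214.680 g/mol.
Mass from Cl: 1 × 35.45 = 35.450 g/mol.
%Cl = 35.450 / 214.680 × 100 = 16.51%.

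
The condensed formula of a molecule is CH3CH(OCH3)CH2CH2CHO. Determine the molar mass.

Atom tally by fragment:
  CH3 → C:1 H:3
  CH(OCH3) → C:2 H:4 O:1
  CH2 → C:1 H:2
  CH2CHO → C:2 H:3 O:1
Element totals:
  C: 6
  H: 12
  O: 2
Molecular formula: C6H12O2.
  M = 6(12.011) + 12(1.008) + 2(15.999)
    = 72.066 + 12.096 + 31.998 = 116.160

116.16 g/mol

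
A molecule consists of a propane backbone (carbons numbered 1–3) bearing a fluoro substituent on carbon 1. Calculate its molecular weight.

62.09 g/mol

Atom tally by fragment:
  FCH2 → C:1 H:2 F:1
  CH2 → C:1 H:2
  CH3 → C:1 H:3
Element totals:
  C: 3
  H: 7
  F: 1
Molecular formula: C3H7F.
  M = 3(12.011) + 7(1.008) + 18.998
    = 36.033 + 7.056 + 18.998 = 62.087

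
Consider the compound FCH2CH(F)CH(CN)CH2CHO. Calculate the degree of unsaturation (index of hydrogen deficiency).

3

Atom tally by fragment:
  FCH2 → C:1 H:2 F:1
  CH(F) → C:1 H:1 F:1
  CH(CN) → C:2 H:1 N:1
  CH2CHO → C:2 H:3 O:1
Element totals:
  C: 6
  H: 7
  F: 2
  N: 1
  O: 1
Molecular formula: C6H7F2NO.
DoU = (2C + 2 + N − H − X) / 2 = (2·6 + 2 + 1 − 7 − 2) / 2 = 3.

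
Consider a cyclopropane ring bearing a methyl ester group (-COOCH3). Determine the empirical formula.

C5H8O2

Atom tally by fragment:
  cyclopropane ring core → C:3 H:6
  (− 1 ring H displaced by substituents)
  + COOCH3 → C:2 H:3 O:2
Element totals:
  C: 5
  H: 8
  O: 2
Molecular formula: C5H8O2.
gcd of subscripts (5, 8, 2) = 1, so the empirical formula equals the molecular formula.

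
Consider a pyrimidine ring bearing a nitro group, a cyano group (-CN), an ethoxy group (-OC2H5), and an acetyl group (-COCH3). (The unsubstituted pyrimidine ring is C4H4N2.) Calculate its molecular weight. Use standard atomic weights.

Atom tally by fragment:
  pyrimidine ring core → C:4 H:4 N:2
  (− 4 ring H displaced by substituents)
  + NO2 → N:1 O:2
  + CN → C:1 N:1
  + OC2H5 → C:2 H:5 O:1
  + COCH3 → C:2 H:3 O:1
Element totals:
  C: 9
  H: 8
  N: 4
  O: 4
Molecular formula: C9H8N4O4.
  M = 9(12.011) + 8(1.008) + 4(14.007) + 4(15.999)
    = 108.099 + 8.064 + 56.028 + 63.996 = 236.187

236.19 g/mol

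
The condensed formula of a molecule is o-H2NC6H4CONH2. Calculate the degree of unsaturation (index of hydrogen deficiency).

Element totals:
  C: 7
  H: 8
  N: 2
  O: 1
Molecular formula: C7H8N2O.
DoU = (2C + 2 + N − H − X) / 2 = (2·7 + 2 + 2 − 8 − 0) / 2 = 5.

5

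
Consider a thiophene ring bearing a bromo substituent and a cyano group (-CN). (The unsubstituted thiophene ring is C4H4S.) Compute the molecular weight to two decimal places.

188.04 g/mol

Atom tally by fragment:
  thiophene ring core → C:4 H:4 S:1
  (− 2 ring H displaced by substituents)
  + Br → Br:1
  + CN → C:1 N:1
Element totals:
  C: 5
  H: 2
  Br: 1
  N: 1
  S: 1
Molecular formula: C5H2BrNS.
  M = 5(12.011) + 2(1.008) + 79.904 + 14.007 + 32.06
    = 60.055 + 2.016 + 79.904 + 14.007 + 32.060 = 188.042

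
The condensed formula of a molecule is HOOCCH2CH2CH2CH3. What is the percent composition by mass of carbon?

Element totals:
  C: 5
  H: 10
  O: 2
Molecular formula: C5H10O2.
Molar mass = 102.133 g/mol.
Mass from C: 5 × 12.011 = 60.055 g/mol.
%C = 60.055 / 102.133 × 100 = 58.80%.

58.80%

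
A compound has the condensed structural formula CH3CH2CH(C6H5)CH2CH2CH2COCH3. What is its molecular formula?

Atom tally by fragment:
  CH3 → C:1 H:3
  CH2 → C:1 H:2
  CH(C6H5) → C:7 H:6
  CH2 → C:1 H:2
  CH2 → C:1 H:2
  CH2COCH3 → C:3 H:5 O:1
Element totals:
  C: 14
  H: 20
  O: 1

C14H20O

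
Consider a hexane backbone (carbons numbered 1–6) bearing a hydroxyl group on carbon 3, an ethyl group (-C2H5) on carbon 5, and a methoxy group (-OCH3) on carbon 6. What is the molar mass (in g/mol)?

Atom tally by fragment:
  CH3 → C:1 H:3
  CH2 → C:1 H:2
  CH(OH) → C:1 H:2 O:1
  CH2 → C:1 H:2
  CH(C2H5) → C:3 H:6
  CH2OCH3 → C:2 H:5 O:1
Element totals:
  C: 9
  H: 20
  O: 2
Molecular formula: C9H20O2.
  M = 9(12.011) + 20(1.008) + 2(15.999)
    = 108.099 + 20.160 + 31.998 = 160.257

160.26 g/mol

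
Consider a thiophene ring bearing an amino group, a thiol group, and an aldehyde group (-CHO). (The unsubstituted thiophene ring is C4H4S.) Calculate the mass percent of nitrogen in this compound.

8.80%

Atom tally by fragment:
  thiophene ring core → C:4 H:4 S:1
  (− 3 ring H displaced by substituents)
  + NH2 → N:1 H:2
  + SH → S:1 H:1
  + CHO → C:1 H:1 O:1
Element totals:
  C: 5
  H: 5
  N: 1
  O: 1
  S: 2
Molecular formula: C5H5NOS2.
Molar mass = 159.221 g/mol.
Mass from N: 1 × 14.007 = 14.007 g/mol.
%N = 14.007 / 159.221 × 100 = 8.80%.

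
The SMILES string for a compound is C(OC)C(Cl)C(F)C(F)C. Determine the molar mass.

Atom tally by fragment:
  CH3OCH2 → C:2 H:5 O:1
  CH(Cl) → C:1 H:1 Cl:1
  CH(F) → C:1 H:1 F:1
  CH(F) → C:1 H:1 F:1
  CH3 → C:1 H:3
Element totals:
  C: 6
  H: 11
  Cl: 1
  F: 2
  O: 1
Molecular formula: C6H11ClF2O.
  M = 6(12.011) + 11(1.008) + 35.45 + 2(18.998) + 15.999
    = 72.066 + 11.088 + 35.450 + 37.996 + 15.999 = 172.599

172.60 g/mol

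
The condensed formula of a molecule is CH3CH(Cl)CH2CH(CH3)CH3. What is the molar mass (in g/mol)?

120.62 g/mol

Atom tally by fragment:
  CH3 → C:1 H:3
  CH(Cl) → C:1 H:1 Cl:1
  CH2 → C:1 H:2
  CH(CH3) → C:2 H:4
  CH3 → C:1 H:3
Element totals:
  C: 6
  H: 13
  Cl: 1
Molecular formula: C6H13Cl.
  M = 6(12.011) + 13(1.008) + 35.45
    = 72.066 + 13.104 + 35.450 = 120.620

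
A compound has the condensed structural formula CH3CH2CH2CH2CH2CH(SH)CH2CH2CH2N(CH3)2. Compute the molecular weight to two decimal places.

Atom tally by fragment:
  CH3 → C:1 H:3
  CH2 → C:1 H:2
  CH2 → C:1 H:2
  CH2 → C:1 H:2
  CH2 → C:1 H:2
  CH(SH) → C:1 H:2 S:1
  CH2 → C:1 H:2
  CH2 → C:1 H:2
  CH2N(CH3)2 → C:3 H:8 N:1
Element totals:
  C: 11
  H: 25
  N: 1
  S: 1
Molecular formula: C11H25NS.
  M = 11(12.011) + 25(1.008) + 14.007 + 32.06
    = 132.121 + 25.200 + 14.007 + 32.060 = 203.388

203.39 g/mol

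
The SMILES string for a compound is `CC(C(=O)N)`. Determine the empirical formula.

C3H7NO

Atom tally by fragment:
  CH3 → C:1 H:3
  CH2CONH2 → C:2 H:4 O:1 N:1
Element totals:
  C: 3
  H: 7
  N: 1
  O: 1
Molecular formula: C3H7NO.
gcd of subscripts (3, 7, 1, 1) = 1, so the empirical formula equals the molecular formula.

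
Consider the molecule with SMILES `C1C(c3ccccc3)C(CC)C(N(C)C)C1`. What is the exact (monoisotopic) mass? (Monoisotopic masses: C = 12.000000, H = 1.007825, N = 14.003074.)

Atom tally by fragment:
  cyclopentane ring core → C:5 H:10
  (− 3 ring H displaced by substituents)
  + C6H5 → C:6 H:5
  + C2H5 → C:2 H:5
  + N(CH3)2 → N:1 C:2 H:6
Element totals:
  C: 15
  H: 23
  N: 1
Molecular formula: C15H23N.
  M = 15(12.0) + 23(1.007825) + 14.003074
    = 180.000000 + 23.179975 + 14.003074 = 217.183049

217.1830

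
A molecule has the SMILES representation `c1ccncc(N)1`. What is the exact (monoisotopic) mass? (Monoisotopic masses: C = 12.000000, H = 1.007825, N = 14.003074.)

94.0531

Atom tally by fragment:
  pyridine ring core → C:5 H:5 N:1
  (− 1 ring H displaced by substituents)
  + NH2 → N:1 H:2
Element totals:
  C: 5
  H: 6
  N: 2
Molecular formula: C5H6N2.
  M = 5(12.0) + 6(1.007825) + 2(14.003074)
    = 60.000000 + 6.046950 + 28.006148 = 94.053098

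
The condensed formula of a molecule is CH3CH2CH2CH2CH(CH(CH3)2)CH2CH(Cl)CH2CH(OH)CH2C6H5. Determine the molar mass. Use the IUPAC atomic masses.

310.91 g/mol

Atom tally by fragment:
  CH3 → C:1 H:3
  CH2 → C:1 H:2
  CH2 → C:1 H:2
  CH2 → C:1 H:2
  CH(CH(CH3)2) → C:4 H:8
  CH2 → C:1 H:2
  CH(Cl) → C:1 H:1 Cl:1
  CH2 → C:1 H:2
  CH(OH) → C:1 H:2 O:1
  CH2C6H5 → C:7 H:7
Element totals:
  C: 19
  H: 31
  Cl: 1
  O: 1
Molecular formula: C19H31ClO.
  M = 19(12.011) + 31(1.008) + 35.45 + 15.999
    = 228.209 + 31.248 + 35.450 + 15.999 = 310.906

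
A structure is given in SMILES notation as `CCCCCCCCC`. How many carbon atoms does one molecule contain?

Atom tally by fragment:
  CH3 → C:1 H:3
  CH2 → C:1 H:2
  CH2 → C:1 H:2
  CH2 → C:1 H:2
  CH2 → C:1 H:2
  CH2 → C:1 H:2
  CH2 → C:1 H:2
  CH2 → C:1 H:2
  CH3 → C:1 H:3
Element totals:
  C: 9
  H: 20

9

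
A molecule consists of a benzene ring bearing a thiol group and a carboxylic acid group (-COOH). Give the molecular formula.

C7H6O2S

Atom tally by fragment:
  benzene ring core → C:6 H:6
  (− 2 ring H displaced by substituents)
  + SH → S:1 H:1
  + COOH → C:1 H:1 O:2
Element totals:
  C: 7
  H: 6
  O: 2
  S: 1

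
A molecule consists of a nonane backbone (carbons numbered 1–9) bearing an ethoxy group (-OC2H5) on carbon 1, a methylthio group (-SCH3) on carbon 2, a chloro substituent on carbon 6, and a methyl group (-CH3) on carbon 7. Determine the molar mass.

266.87 g/mol

Atom tally by fragment:
  C2H5OCH2 → C:3 H:7 O:1
  CH(SCH3) → C:2 H:4 S:1
  CH2 → C:1 H:2
  CH2 → C:1 H:2
  CH2 → C:1 H:2
  CH(Cl) → C:1 H:1 Cl:1
  CH(CH3) → C:2 H:4
  CH2 → C:1 H:2
  CH3 → C:1 H:3
Element totals:
  C: 13
  H: 27
  Cl: 1
  O: 1
  S: 1
Molecular formula: C13H27ClOS.
  M = 13(12.011) + 27(1.008) + 35.45 + 15.999 + 32.06
    = 156.143 + 27.216 + 35.450 + 15.999 + 32.060 = 266.868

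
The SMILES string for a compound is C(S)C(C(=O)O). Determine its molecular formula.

C3H6O2S

Atom tally by fragment:
  HSCH2 → C:1 H:3 S:1
  CH2COOH → C:2 H:3 O:2
Element totals:
  C: 3
  H: 6
  O: 2
  S: 1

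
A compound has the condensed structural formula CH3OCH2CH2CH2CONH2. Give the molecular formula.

C5H11NO2

Element totals:
  C: 5
  H: 11
  N: 1
  O: 2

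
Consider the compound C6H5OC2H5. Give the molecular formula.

C8H10O

Atom tally by fragment:
  benzene ring core → C:6 H:6
  (− 1 ring H displaced by substituents)
  + OC2H5 → C:2 H:5 O:1
Element totals:
  C: 8
  H: 10
  O: 1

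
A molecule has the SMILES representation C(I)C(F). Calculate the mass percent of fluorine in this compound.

10.92%

Atom tally by fragment:
  ICH2 → C:1 H:2 I:1
  CH2F → C:1 H:2 F:1
Element totals:
  C: 2
  H: 4
  F: 1
  I: 1
Molecular formula: C2H4FI.
Molar mass = 173.956 g/mol.
Mass from F: 1 × 18.998 = 18.998 g/mol.
%F = 18.998 / 173.956 × 100 = 10.92%.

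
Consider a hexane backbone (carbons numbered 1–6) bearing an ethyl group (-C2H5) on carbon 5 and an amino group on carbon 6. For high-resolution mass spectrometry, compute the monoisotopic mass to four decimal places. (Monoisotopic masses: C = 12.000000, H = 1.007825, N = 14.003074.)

Atom tally by fragment:
  CH3 → C:1 H:3
  CH2 → C:1 H:2
  CH2 → C:1 H:2
  CH2 → C:1 H:2
  CH(C2H5) → C:3 H:6
  CH2NH2 → C:1 H:4 N:1
Element totals:
  C: 8
  H: 19
  N: 1
Molecular formula: C8H19N.
  M = 8(12.0) + 19(1.007825) + 14.003074
    = 96.000000 + 19.148675 + 14.003074 = 129.151749

129.1517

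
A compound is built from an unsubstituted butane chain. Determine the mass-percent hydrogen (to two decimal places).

17.34%

Atom tally by fragment:
  CH3 → C:1 H:3
  CH2 → C:1 H:2
  CH2 → C:1 H:2
  CH3 → C:1 H:3
Element totals:
  C: 4
  H: 10
Molecular formula: C4H10.
Molar mass = 58.124 g/mol.
Mass from H: 10 × 1.008 = 10.080 g/mol.
%H = 10.080 / 58.124 × 100 = 17.34%.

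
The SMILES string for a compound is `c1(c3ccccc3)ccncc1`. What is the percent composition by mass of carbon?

85.13%

Atom tally by fragment:
  pyridine ring core → C:5 H:5 N:1
  (− 1 ring H displaced by substituents)
  + C6H5 → C:6 H:5
Element totals:
  C: 11
  H: 9
  N: 1
Molecular formula: C11H9N.
Molar mass = 155.200 g/mol.
Mass from C: 11 × 12.011 = 132.121 g/mol.
%C = 132.121 / 155.200 × 100 = 85.13%.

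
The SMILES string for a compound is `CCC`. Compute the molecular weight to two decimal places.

44.10 g/mol

Atom tally by fragment:
  CH3 → C:1 H:3
  CH2 → C:1 H:2
  CH3 → C:1 H:3
Element totals:
  C: 3
  H: 8
Molecular formula: C3H8.
  M = 3(12.011) + 8(1.008)
    = 36.033 + 8.064 = 44.097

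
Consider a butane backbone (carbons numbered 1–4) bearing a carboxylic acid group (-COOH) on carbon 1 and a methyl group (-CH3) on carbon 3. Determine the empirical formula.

Atom tally by fragment:
  HOOCCH2 → C:2 H:3 O:2
  CH2 → C:1 H:2
  CH(CH3) → C:2 H:4
  CH3 → C:1 H:3
Element totals:
  C: 6
  H: 12
  O: 2
Molecular formula: C6H12O2.
gcd of subscripts = 2; dividing each by 2:
  C: 6/2 = 3
  H: 12/2 = 6
  O: 2/2 = 1

C3H6O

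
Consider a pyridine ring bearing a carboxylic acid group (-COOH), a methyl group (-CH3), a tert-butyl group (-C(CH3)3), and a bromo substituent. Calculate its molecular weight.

272.14 g/mol

Atom tally by fragment:
  pyridine ring core → C:5 H:5 N:1
  (− 4 ring H displaced by substituents)
  + COOH → C:1 H:1 O:2
  + CH3 → C:1 H:3
  + C(CH3)3 → C:4 H:9
  + Br → Br:1
Element totals:
  C: 11
  H: 14
  Br: 1
  N: 1
  O: 2
Molecular formula: C11H14BrNO2.
  M = 11(12.011) + 14(1.008) + 79.904 + 14.007 + 2(15.999)
    = 132.121 + 14.112 + 79.904 + 14.007 + 31.998 = 272.142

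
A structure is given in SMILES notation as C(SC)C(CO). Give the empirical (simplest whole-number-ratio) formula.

Atom tally by fragment:
  CH3SCH2 → C:2 H:5 S:1
  CH2CH2OH → C:2 H:5 O:1
Element totals:
  C: 4
  H: 10
  O: 1
  S: 1
Molecular formula: C4H10OS.
gcd of subscripts (4, 10, 1, 1) = 1, so the empirical formula equals the molecular formula.

C4H10OS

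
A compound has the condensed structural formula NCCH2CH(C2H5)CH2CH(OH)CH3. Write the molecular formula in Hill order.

Element totals:
  C: 8
  H: 15
  N: 1
  O: 1

C8H15NO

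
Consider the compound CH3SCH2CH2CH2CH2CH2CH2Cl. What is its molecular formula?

Element totals:
  C: 7
  H: 15
  Cl: 1
  S: 1

C7H15ClS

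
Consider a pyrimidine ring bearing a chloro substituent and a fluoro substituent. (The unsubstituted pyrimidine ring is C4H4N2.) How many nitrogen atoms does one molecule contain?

Atom tally by fragment:
  pyrimidine ring core → C:4 H:4 N:2
  (− 2 ring H displaced by substituents)
  + Cl → Cl:1
  + F → F:1
Element totals:
  C: 4
  H: 2
  Cl: 1
  F: 1
  N: 2

2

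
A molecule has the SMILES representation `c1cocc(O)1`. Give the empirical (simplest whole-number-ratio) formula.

C2H2O

Atom tally by fragment:
  furan ring core → C:4 H:4 O:1
  (− 1 ring H displaced by substituents)
  + OH → O:1 H:1
Element totals:
  C: 4
  H: 4
  O: 2
Molecular formula: C4H4O2.
gcd of subscripts = 2; dividing each by 2:
  C: 4/2 = 2
  H: 4/2 = 2
  O: 2/2 = 1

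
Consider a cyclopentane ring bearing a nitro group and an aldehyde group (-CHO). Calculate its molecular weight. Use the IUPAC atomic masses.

143.14 g/mol

Atom tally by fragment:
  cyclopentane ring core → C:5 H:10
  (− 2 ring H displaced by substituents)
  + NO2 → N:1 O:2
  + CHO → C:1 H:1 O:1
Element totals:
  C: 6
  H: 9
  N: 1
  O: 3
Molecular formula: C6H9NO3.
  M = 6(12.011) + 9(1.008) + 14.007 + 3(15.999)
    = 72.066 + 9.072 + 14.007 + 47.997 = 143.142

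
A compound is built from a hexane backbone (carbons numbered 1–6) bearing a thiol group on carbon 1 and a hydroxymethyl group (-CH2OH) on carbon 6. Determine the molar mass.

Atom tally by fragment:
  HSCH2 → C:1 H:3 S:1
  CH2 → C:1 H:2
  CH2 → C:1 H:2
  CH2 → C:1 H:2
  CH2 → C:1 H:2
  CH2CH2OH → C:2 H:5 O:1
Element totals:
  C: 7
  H: 16
  O: 1
  S: 1
Molecular formula: C7H16OS.
  M = 7(12.011) + 16(1.008) + 15.999 + 32.06
    = 84.077 + 16.128 + 15.999 + 32.060 = 148.264

148.26 g/mol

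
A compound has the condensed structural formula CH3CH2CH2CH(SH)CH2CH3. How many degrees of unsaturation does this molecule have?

0

Atom tally by fragment:
  CH3 → C:1 H:3
  CH2 → C:1 H:2
  CH2 → C:1 H:2
  CH(SH) → C:1 H:2 S:1
  CH2 → C:1 H:2
  CH3 → C:1 H:3
Element totals:
  C: 6
  H: 14
  S: 1
Molecular formula: C6H14S.
DoU = (2C + 2 + N − H − X) / 2 = (2·6 + 2 + 0 − 14 − 0) / 2 = 0.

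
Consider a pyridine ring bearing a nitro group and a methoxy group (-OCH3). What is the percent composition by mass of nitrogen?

Atom tally by fragment:
  pyridine ring core → C:5 H:5 N:1
  (− 2 ring H displaced by substituents)
  + NO2 → N:1 O:2
  + OCH3 → C:1 H:3 O:1
Element totals:
  C: 6
  H: 6
  N: 2
  O: 3
Molecular formula: C6H6N2O3.
Molar mass = 154.125 g/mol.
Mass from N: 2 × 14.007 = 28.014 g/mol.
%N = 28.014 / 154.125 × 100 = 18.18%.

18.18%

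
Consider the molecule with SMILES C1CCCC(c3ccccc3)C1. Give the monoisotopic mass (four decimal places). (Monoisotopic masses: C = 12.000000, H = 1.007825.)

160.1252

Atom tally by fragment:
  cyclohexane ring core → C:6 H:12
  (− 1 ring H displaced by substituents)
  + C6H5 → C:6 H:5
Element totals:
  C: 12
  H: 16
Molecular formula: C12H16.
  M = 12(12.0) + 16(1.007825)
    = 144.000000 + 16.125200 = 160.125200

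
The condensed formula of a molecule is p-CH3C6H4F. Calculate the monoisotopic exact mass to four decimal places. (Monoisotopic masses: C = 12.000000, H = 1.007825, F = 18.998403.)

Element totals:
  C: 7
  H: 7
  F: 1
Molecular formula: C7H7F.
  M = 7(12.0) + 7(1.007825) + 18.998403
    = 84.000000 + 7.054775 + 18.998403 = 110.053178

110.0532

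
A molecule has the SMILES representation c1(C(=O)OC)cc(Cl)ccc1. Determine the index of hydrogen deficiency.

5

Atom tally by fragment:
  benzene ring core → C:6 H:6
  (− 2 ring H displaced by substituents)
  + COOCH3 → C:2 H:3 O:2
  + Cl → Cl:1
Element totals:
  C: 8
  H: 7
  Cl: 1
  O: 2
Molecular formula: C8H7ClO2.
DoU = (2C + 2 + N − H − X) / 2 = (2·8 + 2 + 0 − 7 − 1) / 2 = 5.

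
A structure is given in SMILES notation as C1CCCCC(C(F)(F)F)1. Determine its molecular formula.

Atom tally by fragment:
  cyclohexane ring core → C:6 H:12
  (− 1 ring H displaced by substituents)
  + CF3 → C:1 F:3
Element totals:
  C: 7
  H: 11
  F: 3

C7H11F3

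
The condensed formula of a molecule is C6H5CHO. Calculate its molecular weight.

106.12 g/mol

Atom tally by fragment:
  benzene ring core → C:6 H:6
  (− 1 ring H displaced by substituents)
  + CHO → C:1 H:1 O:1
Element totals:
  C: 7
  H: 6
  O: 1
Molecular formula: C7H6O.
  M = 7(12.011) + 6(1.008) + 15.999
    = 84.077 + 6.048 + 15.999 = 106.124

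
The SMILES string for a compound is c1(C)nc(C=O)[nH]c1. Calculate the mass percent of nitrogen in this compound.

Atom tally by fragment:
  imidazole ring core → C:3 H:4 N:2
  (− 2 ring H displaced by substituents)
  + CH3 → C:1 H:3
  + CHO → C:1 H:1 O:1
Element totals:
  C: 5
  H: 6
  N: 2
  O: 1
Molecular formula: C5H6N2O.
Molar mass = 110.116 g/mol.
Mass from N: 2 × 14.007 = 28.014 g/mol.
%N = 28.014 / 110.116 × 100 = 25.44%.

25.44%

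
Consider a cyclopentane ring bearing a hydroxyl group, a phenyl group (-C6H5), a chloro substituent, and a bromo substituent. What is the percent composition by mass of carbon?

47.94%

Atom tally by fragment:
  cyclopentane ring core → C:5 H:10
  (− 4 ring H displaced by substituents)
  + OH → O:1 H:1
  + C6H5 → C:6 H:5
  + Cl → Cl:1
  + Br → Br:1
Element totals:
  C: 11
  H: 12
  Br: 1
  Cl: 1
  O: 1
Molecular formula: C11H12BrClO.
Molar mass = 275.570 g/mol.
Mass from C: 11 × 12.011 = 132.121 g/mol.
%C = 132.121 / 275.570 × 100 = 47.94%.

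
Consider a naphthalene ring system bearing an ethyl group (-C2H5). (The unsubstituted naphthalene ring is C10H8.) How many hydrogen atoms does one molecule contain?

Atom tally by fragment:
  naphthalene ring system core → C:10 H:8
  (− 1 ring H displaced by substituents)
  + C2H5 → C:2 H:5
Element totals:
  C: 12
  H: 12

12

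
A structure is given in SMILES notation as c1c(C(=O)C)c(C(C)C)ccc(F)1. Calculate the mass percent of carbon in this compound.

73.31%

Atom tally by fragment:
  benzene ring core → C:6 H:6
  (− 3 ring H displaced by substituents)
  + COCH3 → C:2 H:3 O:1
  + CH(CH3)2 → C:3 H:7
  + F → F:1
Element totals:
  C: 11
  H: 13
  F: 1
  O: 1
Molecular formula: C11H13FO.
Molar mass = 180.222 g/mol.
Mass from C: 11 × 12.011 = 132.121 g/mol.
%C = 132.121 / 180.222 × 100 = 73.31%.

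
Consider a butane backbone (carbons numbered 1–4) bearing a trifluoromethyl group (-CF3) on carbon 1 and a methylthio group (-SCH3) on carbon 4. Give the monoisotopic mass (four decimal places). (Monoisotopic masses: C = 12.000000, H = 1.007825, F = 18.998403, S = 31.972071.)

Atom tally by fragment:
  F3CCH2 → C:2 H:2 F:3
  CH2 → C:1 H:2
  CH2 → C:1 H:2
  CH2SCH3 → C:2 H:5 S:1
Element totals:
  C: 6
  H: 11
  F: 3
  S: 1
Molecular formula: C6H11F3S.
  M = 6(12.0) + 11(1.007825) + 3(18.998403) + 31.972071
    = 72.000000 + 11.086075 + 56.995209 + 31.972071 = 172.053355

172.0534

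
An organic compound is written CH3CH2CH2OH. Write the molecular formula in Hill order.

C3H8O

Atom tally by fragment:
  CH3 → C:1 H:3
  CH2 → C:1 H:2
  CH2OH → C:1 H:3 O:1
Element totals:
  C: 3
  H: 8
  O: 1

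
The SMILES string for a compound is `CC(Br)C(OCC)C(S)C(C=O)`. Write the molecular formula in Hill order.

Atom tally by fragment:
  CH3 → C:1 H:3
  CH(Br) → C:1 H:1 Br:1
  CH(OC2H5) → C:3 H:6 O:1
  CH(SH) → C:1 H:2 S:1
  CH2CHO → C:2 H:3 O:1
Element totals:
  C: 8
  H: 15
  Br: 1
  O: 2
  S: 1

C8H15BrO2S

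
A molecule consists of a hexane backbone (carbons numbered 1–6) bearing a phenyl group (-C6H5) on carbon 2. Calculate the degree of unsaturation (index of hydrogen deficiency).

Atom tally by fragment:
  CH3 → C:1 H:3
  CH(C6H5) → C:7 H:6
  CH2 → C:1 H:2
  CH2 → C:1 H:2
  CH2 → C:1 H:2
  CH3 → C:1 H:3
Element totals:
  C: 12
  H: 18
Molecular formula: C12H18.
DoU = (2C + 2 + N − H − X) / 2 = (2·12 + 2 + 0 − 18 − 0) / 2 = 4.

4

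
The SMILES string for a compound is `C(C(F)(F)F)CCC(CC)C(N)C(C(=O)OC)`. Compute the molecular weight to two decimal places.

255.28 g/mol

Atom tally by fragment:
  F3CCH2 → C:2 H:2 F:3
  CH2 → C:1 H:2
  CH2 → C:1 H:2
  CH(C2H5) → C:3 H:6
  CH(NH2) → C:1 H:3 N:1
  CH2COOCH3 → C:3 H:5 O:2
Element totals:
  C: 11
  H: 20
  F: 3
  N: 1
  O: 2
Molecular formula: C11H20F3NO2.
  M = 11(12.011) + 20(1.008) + 3(18.998) + 14.007 + 2(15.999)
    = 132.121 + 20.160 + 56.994 + 14.007 + 31.998 = 255.280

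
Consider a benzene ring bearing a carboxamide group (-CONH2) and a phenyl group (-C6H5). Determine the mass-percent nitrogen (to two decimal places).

Atom tally by fragment:
  benzene ring core → C:6 H:6
  (− 2 ring H displaced by substituents)
  + CONH2 → C:1 H:2 O:1 N:1
  + C6H5 → C:6 H:5
Element totals:
  C: 13
  H: 11
  N: 1
  O: 1
Molecular formula: C13H11NO.
Molar mass = 197.237 g/mol.
Mass from N: 1 × 14.007 = 14.007 g/mol.
%N = 14.007 / 197.237 × 100 = 7.10%.

7.10%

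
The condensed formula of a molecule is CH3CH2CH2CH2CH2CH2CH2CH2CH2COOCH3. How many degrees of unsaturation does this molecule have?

1

Atom tally by fragment:
  CH3 → C:1 H:3
  CH2 → C:1 H:2
  CH2 → C:1 H:2
  CH2 → C:1 H:2
  CH2 → C:1 H:2
  CH2 → C:1 H:2
  CH2 → C:1 H:2
  CH2 → C:1 H:2
  CH2COOCH3 → C:3 H:5 O:2
Element totals:
  C: 11
  H: 22
  O: 2
Molecular formula: C11H22O2.
DoU = (2C + 2 + N − H − X) / 2 = (2·11 + 2 + 0 − 22 − 0) / 2 = 1.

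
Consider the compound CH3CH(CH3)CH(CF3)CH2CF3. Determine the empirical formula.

Atom tally by fragment:
  CH3 → C:1 H:3
  CH(CH3) → C:2 H:4
  CH(CF3) → C:2 H:1 F:3
  CH2CF3 → C:2 H:2 F:3
Element totals:
  C: 7
  H: 10
  F: 6
Molecular formula: C7H10F6.
gcd of subscripts (7, 6, 10) = 1, so the empirical formula equals the molecular formula.

C7H10F6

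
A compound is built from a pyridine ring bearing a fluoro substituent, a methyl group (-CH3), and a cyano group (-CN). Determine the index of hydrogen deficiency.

Atom tally by fragment:
  pyridine ring core → C:5 H:5 N:1
  (− 3 ring H displaced by substituents)
  + F → F:1
  + CH3 → C:1 H:3
  + CN → C:1 N:1
Element totals:
  C: 7
  H: 5
  F: 1
  N: 2
Molecular formula: C7H5FN2.
DoU = (2C + 2 + N − H − X) / 2 = (2·7 + 2 + 2 − 5 − 1) / 2 = 6.

6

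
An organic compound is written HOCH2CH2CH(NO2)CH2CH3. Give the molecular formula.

Element totals:
  C: 5
  H: 11
  N: 1
  O: 3

C5H11NO3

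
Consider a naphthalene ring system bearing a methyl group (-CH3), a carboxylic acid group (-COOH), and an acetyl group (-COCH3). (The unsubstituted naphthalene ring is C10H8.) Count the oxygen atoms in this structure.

3

Atom tally by fragment:
  naphthalene ring system core → C:10 H:8
  (− 3 ring H displaced by substituents)
  + CH3 → C:1 H:3
  + COOH → C:1 H:1 O:2
  + COCH3 → C:2 H:3 O:1
Element totals:
  C: 14
  H: 12
  O: 3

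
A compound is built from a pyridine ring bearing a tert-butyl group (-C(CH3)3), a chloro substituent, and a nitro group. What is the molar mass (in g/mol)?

214.65 g/mol

Atom tally by fragment:
  pyridine ring core → C:5 H:5 N:1
  (− 3 ring H displaced by substituents)
  + C(CH3)3 → C:4 H:9
  + Cl → Cl:1
  + NO2 → N:1 O:2
Element totals:
  C: 9
  H: 11
  Cl: 1
  N: 2
  O: 2
Molecular formula: C9H11ClN2O2.
  M = 9(12.011) + 11(1.008) + 35.45 + 2(14.007) + 2(15.999)
    = 108.099 + 11.088 + 35.450 + 28.014 + 31.998 = 214.649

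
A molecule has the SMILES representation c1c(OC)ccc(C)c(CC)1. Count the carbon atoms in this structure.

10

Atom tally by fragment:
  benzene ring core → C:6 H:6
  (− 3 ring H displaced by substituents)
  + OCH3 → C:1 H:3 O:1
  + CH3 → C:1 H:3
  + C2H5 → C:2 H:5
Element totals:
  C: 10
  H: 14
  O: 1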